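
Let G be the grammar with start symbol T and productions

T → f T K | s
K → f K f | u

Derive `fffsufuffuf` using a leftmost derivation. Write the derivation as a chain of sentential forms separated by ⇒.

T ⇒ fTK   [T → f T K]
fTK ⇒ ffTKK   [T → f T K]
ffTKK ⇒ fffTKKK   [T → f T K]
fffTKKK ⇒ fffsKKK   [T → s]
fffsKKK ⇒ fffsuKK   [K → u]
fffsuKK ⇒ fffsufKfK   [K → f K f]
fffsufKfK ⇒ fffsufufK   [K → u]
fffsufufK ⇒ fffsufuffKf   [K → f K f]
fffsufuffKf ⇒ fffsufuffuf   [K → u]

T ⇒ fTK ⇒ ffTKK ⇒ fffTKKK ⇒ fffsKKK ⇒ fffsuKK ⇒ fffsufKfK ⇒ fffsufufK ⇒ fffsufuffKf ⇒ fffsufuffuf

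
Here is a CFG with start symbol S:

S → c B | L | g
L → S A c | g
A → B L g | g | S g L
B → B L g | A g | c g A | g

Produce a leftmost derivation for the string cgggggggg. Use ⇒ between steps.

S ⇒ cB ⇒ cBLg ⇒ cBLgLg ⇒ cAgLgLg ⇒ cBLggLgLg ⇒ cgLggLgLg ⇒ cggggLgLg ⇒ cggggggLg ⇒ cgggggggg

S ⇒ cB   [S → c B]
cB ⇒ cBLg   [B → B L g]
cBLg ⇒ cBLgLg   [B → B L g]
cBLgLg ⇒ cAgLgLg   [B → A g]
cAgLgLg ⇒ cBLggLgLg   [A → B L g]
cBLggLgLg ⇒ cgLggLgLg   [B → g]
cgLggLgLg ⇒ cggggLgLg   [L → g]
cggggLgLg ⇒ cggggggLg   [L → g]
cggggggLg ⇒ cgggggggg   [L → g]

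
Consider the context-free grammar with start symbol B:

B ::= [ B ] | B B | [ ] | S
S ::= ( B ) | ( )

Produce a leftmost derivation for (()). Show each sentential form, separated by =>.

B => S => (B) => (S) => (())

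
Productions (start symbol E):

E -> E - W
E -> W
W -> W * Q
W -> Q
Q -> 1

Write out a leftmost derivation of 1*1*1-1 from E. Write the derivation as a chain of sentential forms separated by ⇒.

E ⇒ E-W   [E -> E - W]
E-W ⇒ W-W   [E -> W]
W-W ⇒ W*Q-W   [W -> W * Q]
W*Q-W ⇒ W*Q*Q-W   [W -> W * Q]
W*Q*Q-W ⇒ Q*Q*Q-W   [W -> Q]
Q*Q*Q-W ⇒ 1*Q*Q-W   [Q -> 1]
1*Q*Q-W ⇒ 1*1*Q-W   [Q -> 1]
1*1*Q-W ⇒ 1*1*1-W   [Q -> 1]
1*1*1-W ⇒ 1*1*1-Q   [W -> Q]
1*1*1-Q ⇒ 1*1*1-1   [Q -> 1]

E⇒E-W⇒W-W⇒W*Q-W⇒W*Q*Q-W⇒Q*Q*Q-W⇒1*Q*Q-W⇒1*1*Q-W⇒1*1*1-W⇒1*1*1-Q⇒1*1*1-1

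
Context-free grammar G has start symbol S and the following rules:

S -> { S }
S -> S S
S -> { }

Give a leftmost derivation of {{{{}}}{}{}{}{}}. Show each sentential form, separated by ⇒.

S ⇒ {S}   [S -> { S }]
{S} ⇒ {SS}   [S -> S S]
{SS} ⇒ {SSS}   [S -> S S]
{SSS} ⇒ {SSSS}   [S -> S S]
{SSSS} ⇒ {{S}SSS}   [S -> { S }]
{{S}SSS} ⇒ {{{S}}SSS}   [S -> { S }]
{{{S}}SSS} ⇒ {{{{}}}SSS}   [S -> { }]
{{{{}}}SSS} ⇒ {{{{}}}SSSS}   [S -> S S]
{{{{}}}SSSS} ⇒ {{{{}}}{}SSS}   [S -> { }]
{{{{}}}{}SSS} ⇒ {{{{}}}{}{}SS}   [S -> { }]
{{{{}}}{}{}SS} ⇒ {{{{}}}{}{}{}S}   [S -> { }]
{{{{}}}{}{}{}S} ⇒ {{{{}}}{}{}{}{}}   [S -> { }]

S⇒{S}⇒{SS}⇒{SSS}⇒{SSSS}⇒{{S}SSS}⇒{{{S}}SSS}⇒{{{{}}}SSS}⇒{{{{}}}SSSS}⇒{{{{}}}{}SSS}⇒{{{{}}}{}{}SS}⇒{{{{}}}{}{}{}S}⇒{{{{}}}{}{}{}{}}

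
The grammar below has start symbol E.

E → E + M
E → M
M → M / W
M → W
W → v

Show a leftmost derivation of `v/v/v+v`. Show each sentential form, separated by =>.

E => E+M => M+M => M/W+M => M/W/W+M => W/W/W+M => v/W/W+M => v/v/W+M => v/v/v+M => v/v/v+W => v/v/v+v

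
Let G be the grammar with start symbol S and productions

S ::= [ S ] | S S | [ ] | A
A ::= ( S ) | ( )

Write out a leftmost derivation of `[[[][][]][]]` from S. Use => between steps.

S => [S] => [SS] => [[S]S] => [[SS]S] => [[SSS]S] => [[[]SS]S] => [[[][]S]S] => [[[][][]]S] => [[[][][]][]]

S => [S]   [S ::= [ S ]]
[S] => [SS]   [S ::= S S]
[SS] => [[S]S]   [S ::= [ S ]]
[[S]S] => [[SS]S]   [S ::= S S]
[[SS]S] => [[SSS]S]   [S ::= S S]
[[SSS]S] => [[[]SS]S]   [S ::= [ ]]
[[[]SS]S] => [[[][]S]S]   [S ::= [ ]]
[[[][]S]S] => [[[][][]]S]   [S ::= [ ]]
[[[][][]]S] => [[[][][]][]]   [S ::= [ ]]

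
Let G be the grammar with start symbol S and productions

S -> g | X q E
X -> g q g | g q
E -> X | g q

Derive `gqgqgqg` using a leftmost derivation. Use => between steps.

S=>XqE=>gqgqE=>gqgqX=>gqgqgqg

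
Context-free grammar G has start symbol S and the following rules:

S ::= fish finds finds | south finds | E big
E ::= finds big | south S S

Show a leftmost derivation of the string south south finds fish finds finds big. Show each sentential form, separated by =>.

S => E big => south S S big => south south finds S big => south south finds fish finds finds big

S => E big   [S ::= E big]
E big => south S S big   [E ::= south S S]
south S S big => south south finds S big   [S ::= south finds]
south south finds S big => south south finds fish finds finds big   [S ::= fish finds finds]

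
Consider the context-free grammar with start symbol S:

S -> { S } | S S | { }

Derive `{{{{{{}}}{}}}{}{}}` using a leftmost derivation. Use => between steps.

S=>{S}=>{SS}=>{SSS}=>{{S}SS}=>{{{S}}SS}=>{{{SS}}SS}=>{{{{S}S}}SS}=>{{{{{S}}S}}SS}=>{{{{{{}}}S}}SS}=>{{{{{{}}}{}}}SS}=>{{{{{{}}}{}}}{}S}=>{{{{{{}}}{}}}{}{}}

S => {S}   [S -> { S }]
{S} => {SS}   [S -> S S]
{SS} => {SSS}   [S -> S S]
{SSS} => {{S}SS}   [S -> { S }]
{{S}SS} => {{{S}}SS}   [S -> { S }]
{{{S}}SS} => {{{SS}}SS}   [S -> S S]
{{{SS}}SS} => {{{{S}S}}SS}   [S -> { S }]
{{{{S}S}}SS} => {{{{{S}}S}}SS}   [S -> { S }]
{{{{{S}}S}}SS} => {{{{{{}}}S}}SS}   [S -> { }]
{{{{{{}}}S}}SS} => {{{{{{}}}{}}}SS}   [S -> { }]
{{{{{{}}}{}}}SS} => {{{{{{}}}{}}}{}S}   [S -> { }]
{{{{{{}}}{}}}{}S} => {{{{{{}}}{}}}{}{}}   [S -> { }]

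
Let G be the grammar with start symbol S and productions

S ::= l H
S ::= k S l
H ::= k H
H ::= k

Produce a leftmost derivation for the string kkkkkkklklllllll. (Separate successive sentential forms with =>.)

S=>kSl=>kkSll=>kkkSlll=>kkkkSllll=>kkkkkSlllll=>kkkkkkSllllll=>kkkkkkkSlllllll=>kkkkkkklHlllllll=>kkkkkkklklllllll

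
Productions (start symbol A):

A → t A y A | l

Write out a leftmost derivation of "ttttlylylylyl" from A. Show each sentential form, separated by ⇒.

A⇒tAyA⇒ttAyAyA⇒tttAyAyAyA⇒ttttAyAyAyAyA⇒ttttlyAyAyAyA⇒ttttlylyAyAyA⇒ttttlylylyAyA⇒ttttlylylylyA⇒ttttlylylylyl

A ⇒ tAyA   [A → t A y A]
tAyA ⇒ ttAyAyA   [A → t A y A]
ttAyAyA ⇒ tttAyAyAyA   [A → t A y A]
tttAyAyAyA ⇒ ttttAyAyAyAyA   [A → t A y A]
ttttAyAyAyAyA ⇒ ttttlyAyAyAyA   [A → l]
ttttlyAyAyAyA ⇒ ttttlylyAyAyA   [A → l]
ttttlylyAyAyA ⇒ ttttlylylyAyA   [A → l]
ttttlylylyAyA ⇒ ttttlylylylyA   [A → l]
ttttlylylylyA ⇒ ttttlylylylyl   [A → l]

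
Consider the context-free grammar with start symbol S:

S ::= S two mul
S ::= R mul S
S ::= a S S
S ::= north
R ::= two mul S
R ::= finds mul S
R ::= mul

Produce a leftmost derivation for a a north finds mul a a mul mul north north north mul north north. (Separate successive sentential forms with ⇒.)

S ⇒ a S S ⇒ a a S S S ⇒ a a north S S ⇒ a a north R mul S S ⇒ a a north finds mul S mul S S ⇒ a a north finds mul a S S mul S S ⇒ a a north finds mul a a S S S mul S S ⇒ a a north finds mul a a R mul S S S mul S S ⇒ a a north finds mul a a mul mul S S S mul S S ⇒ a a north finds mul a a mul mul north S S mul S S ⇒ a a north finds mul a a mul mul north north S mul S S ⇒ a a north finds mul a a mul mul north north north mul S S ⇒ a a north finds mul a a mul mul north north north mul north S ⇒ a a north finds mul a a mul mul north north north mul north north

S ⇒ a S S   [S ::= a S S]
a S S ⇒ a a S S S   [S ::= a S S]
a a S S S ⇒ a a north S S   [S ::= north]
a a north S S ⇒ a a north R mul S S   [S ::= R mul S]
a a north R mul S S ⇒ a a north finds mul S mul S S   [R ::= finds mul S]
a a north finds mul S mul S S ⇒ a a north finds mul a S S mul S S   [S ::= a S S]
a a north finds mul a S S mul S S ⇒ a a north finds mul a a S S S mul S S   [S ::= a S S]
a a north finds mul a a S S S mul S S ⇒ a a north finds mul a a R mul S S S mul S S   [S ::= R mul S]
a a north finds mul a a R mul S S S mul S S ⇒ a a north finds mul a a mul mul S S S mul S S   [R ::= mul]
a a north finds mul a a mul mul S S S mul S S ⇒ a a north finds mul a a mul mul north S S mul S S   [S ::= north]
a a north finds mul a a mul mul north S S mul S S ⇒ a a north finds mul a a mul mul north north S mul S S   [S ::= north]
a a north finds mul a a mul mul north north S mul S S ⇒ a a north finds mul a a mul mul north north north mul S S   [S ::= north]
a a north finds mul a a mul mul north north north mul S S ⇒ a a north finds mul a a mul mul north north north mul north S   [S ::= north]
a a north finds mul a a mul mul north north north mul north S ⇒ a a north finds mul a a mul mul north north north mul north north   [S ::= north]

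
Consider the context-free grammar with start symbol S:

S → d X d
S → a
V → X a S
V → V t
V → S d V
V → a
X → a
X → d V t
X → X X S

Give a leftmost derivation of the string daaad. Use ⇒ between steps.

S ⇒ dXd   [S → d X d]
dXd ⇒ dXXSd   [X → X X S]
dXXSd ⇒ daXSd   [X → a]
daXSd ⇒ daaSd   [X → a]
daaSd ⇒ daaad   [S → a]

S⇒dXd⇒dXXSd⇒daXSd⇒daaSd⇒daaad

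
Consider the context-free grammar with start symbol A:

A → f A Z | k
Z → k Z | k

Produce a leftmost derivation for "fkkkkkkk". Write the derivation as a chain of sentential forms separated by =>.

A => fAZ   [A → f A Z]
fAZ => fkZ   [A → k]
fkZ => fkkZ   [Z → k Z]
fkkZ => fkkkZ   [Z → k Z]
fkkkZ => fkkkkZ   [Z → k Z]
fkkkkZ => fkkkkkZ   [Z → k Z]
fkkkkkZ => fkkkkkkZ   [Z → k Z]
fkkkkkkZ => fkkkkkkk   [Z → k]

A => fAZ => fkZ => fkkZ => fkkkZ => fkkkkZ => fkkkkkZ => fkkkkkkZ => fkkkkkkk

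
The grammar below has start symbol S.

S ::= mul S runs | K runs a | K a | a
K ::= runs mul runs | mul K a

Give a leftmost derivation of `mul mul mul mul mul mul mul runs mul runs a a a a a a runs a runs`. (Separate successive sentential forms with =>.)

S => mul S runs   [S ::= mul S runs]
mul S runs => mul K runs a runs   [S ::= K runs a]
mul K runs a runs => mul mul K a runs a runs   [K ::= mul K a]
mul mul K a runs a runs => mul mul mul K a a runs a runs   [K ::= mul K a]
mul mul mul K a a runs a runs => mul mul mul mul K a a a runs a runs   [K ::= mul K a]
mul mul mul mul K a a a runs a runs => mul mul mul mul mul K a a a a runs a runs   [K ::= mul K a]
mul mul mul mul mul K a a a a runs a runs => mul mul mul mul mul mul K a a a a a runs a runs   [K ::= mul K a]
mul mul mul mul mul mul K a a a a a runs a runs => mul mul mul mul mul mul mul K a a a a a a runs a runs   [K ::= mul K a]
mul mul mul mul mul mul mul K a a a a a a runs a runs => mul mul mul mul mul mul mul runs mul runs a a a a a a runs a runs   [K ::= runs mul runs]

S => mul S runs => mul K runs a runs => mul mul K a runs a runs => mul mul mul K a a runs a runs => mul mul mul mul K a a a runs a runs => mul mul mul mul mul K a a a a runs a runs => mul mul mul mul mul mul K a a a a a runs a runs => mul mul mul mul mul mul mul K a a a a a a runs a runs => mul mul mul mul mul mul mul runs mul runs a a a a a a runs a runs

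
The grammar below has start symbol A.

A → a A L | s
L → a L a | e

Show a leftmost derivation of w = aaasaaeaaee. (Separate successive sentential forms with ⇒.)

A ⇒ aAL ⇒ aaALL ⇒ aaaALLL ⇒ aaasLLL ⇒ aaasaLaLL ⇒ aaasaaLaaLL ⇒ aaasaaeaaLL ⇒ aaasaaeaaeL ⇒ aaasaaeaaee

A ⇒ aAL   [A → a A L]
aAL ⇒ aaALL   [A → a A L]
aaALL ⇒ aaaALLL   [A → a A L]
aaaALLL ⇒ aaasLLL   [A → s]
aaasLLL ⇒ aaasaLaLL   [L → a L a]
aaasaLaLL ⇒ aaasaaLaaLL   [L → a L a]
aaasaaLaaLL ⇒ aaasaaeaaLL   [L → e]
aaasaaeaaLL ⇒ aaasaaeaaeL   [L → e]
aaasaaeaaeL ⇒ aaasaaeaaee   [L → e]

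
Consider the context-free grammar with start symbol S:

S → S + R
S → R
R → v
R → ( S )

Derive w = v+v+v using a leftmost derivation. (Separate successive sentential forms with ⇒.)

S⇒S+R⇒S+R+R⇒R+R+R⇒v+R+R⇒v+v+R⇒v+v+v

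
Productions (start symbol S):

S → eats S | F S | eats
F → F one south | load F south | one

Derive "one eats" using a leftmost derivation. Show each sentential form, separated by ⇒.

S ⇒ F S ⇒ one S ⇒ one eats

S ⇒ F S   [S → F S]
F S ⇒ one S   [F → one]
one S ⇒ one eats   [S → eats]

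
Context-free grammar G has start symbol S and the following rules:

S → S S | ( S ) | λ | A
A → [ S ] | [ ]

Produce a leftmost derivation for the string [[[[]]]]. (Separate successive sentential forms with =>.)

S => A   [S → A]
A => [S]   [A → [ S ]]
[S] => [A]   [S → A]
[A] => [[S]]   [A → [ S ]]
[[S]] => [[A]]   [S → A]
[[A]] => [[[S]]]   [A → [ S ]]
[[[S]]] => [[[A]]]   [S → A]
[[[A]]] => [[[[]]]]   [A → [ ]]

S => A => [S] => [A] => [[S]] => [[A]] => [[[S]]] => [[[A]]] => [[[[]]]]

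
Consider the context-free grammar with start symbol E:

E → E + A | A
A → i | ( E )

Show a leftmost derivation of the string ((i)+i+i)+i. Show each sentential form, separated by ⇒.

E ⇒ E+A   [E → E + A]
E+A ⇒ A+A   [E → A]
A+A ⇒ (E)+A   [A → ( E )]
(E)+A ⇒ (E+A)+A   [E → E + A]
(E+A)+A ⇒ (E+A+A)+A   [E → E + A]
(E+A+A)+A ⇒ (A+A+A)+A   [E → A]
(A+A+A)+A ⇒ ((E)+A+A)+A   [A → ( E )]
((E)+A+A)+A ⇒ ((A)+A+A)+A   [E → A]
((A)+A+A)+A ⇒ ((i)+A+A)+A   [A → i]
((i)+A+A)+A ⇒ ((i)+i+A)+A   [A → i]
((i)+i+A)+A ⇒ ((i)+i+i)+A   [A → i]
((i)+i+i)+A ⇒ ((i)+i+i)+i   [A → i]

E ⇒ E+A ⇒ A+A ⇒ (E)+A ⇒ (E+A)+A ⇒ (E+A+A)+A ⇒ (A+A+A)+A ⇒ ((E)+A+A)+A ⇒ ((A)+A+A)+A ⇒ ((i)+A+A)+A ⇒ ((i)+i+A)+A ⇒ ((i)+i+i)+A ⇒ ((i)+i+i)+i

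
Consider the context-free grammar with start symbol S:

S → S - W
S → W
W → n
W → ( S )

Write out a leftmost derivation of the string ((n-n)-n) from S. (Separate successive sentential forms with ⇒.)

S ⇒ W ⇒ (S) ⇒ (S-W) ⇒ (W-W) ⇒ ((S)-W) ⇒ ((S-W)-W) ⇒ ((W-W)-W) ⇒ ((n-W)-W) ⇒ ((n-n)-W) ⇒ ((n-n)-n)

S ⇒ W   [S → W]
W ⇒ (S)   [W → ( S )]
(S) ⇒ (S-W)   [S → S - W]
(S-W) ⇒ (W-W)   [S → W]
(W-W) ⇒ ((S)-W)   [W → ( S )]
((S)-W) ⇒ ((S-W)-W)   [S → S - W]
((S-W)-W) ⇒ ((W-W)-W)   [S → W]
((W-W)-W) ⇒ ((n-W)-W)   [W → n]
((n-W)-W) ⇒ ((n-n)-W)   [W → n]
((n-n)-W) ⇒ ((n-n)-n)   [W → n]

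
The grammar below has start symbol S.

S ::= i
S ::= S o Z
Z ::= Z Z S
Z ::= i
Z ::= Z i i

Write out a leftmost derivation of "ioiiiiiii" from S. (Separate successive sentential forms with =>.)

S=>SoZ=>ioZ=>ioZZS=>ioZiiZS=>ioZZSiiZS=>ioiZSiiZS=>ioiiSiiZS=>ioiiiiiZS=>ioiiiiiiS=>ioiiiiiii

S => SoZ   [S ::= S o Z]
SoZ => ioZ   [S ::= i]
ioZ => ioZZS   [Z ::= Z Z S]
ioZZS => ioZiiZS   [Z ::= Z i i]
ioZiiZS => ioZZSiiZS   [Z ::= Z Z S]
ioZZSiiZS => ioiZSiiZS   [Z ::= i]
ioiZSiiZS => ioiiSiiZS   [Z ::= i]
ioiiSiiZS => ioiiiiiZS   [S ::= i]
ioiiiiiZS => ioiiiiiiS   [Z ::= i]
ioiiiiiiS => ioiiiiiii   [S ::= i]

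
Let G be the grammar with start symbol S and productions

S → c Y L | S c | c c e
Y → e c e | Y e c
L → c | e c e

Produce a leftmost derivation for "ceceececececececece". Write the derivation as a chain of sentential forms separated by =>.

S => cYL => cYecL => cYececL => cYecececL => cYececececL => cYecececececL => cYececececececL => ceceececececececL => ceceececececececece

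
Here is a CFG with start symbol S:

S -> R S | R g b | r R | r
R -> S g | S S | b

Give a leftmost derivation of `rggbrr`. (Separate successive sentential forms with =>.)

S => RS   [S -> R S]
RS => SSS   [R -> S S]
SSS => RgbSS   [S -> R g b]
RgbSS => SggbSS   [R -> S g]
SggbSS => rggbSS   [S -> r]
rggbSS => rggbrS   [S -> r]
rggbrS => rggbrr   [S -> r]

S=>RS=>SSS=>RgbSS=>SggbSS=>rggbSS=>rggbrS=>rggbrr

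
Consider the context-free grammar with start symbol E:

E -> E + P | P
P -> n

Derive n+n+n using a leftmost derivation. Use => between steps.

E => E+P   [E -> E + P]
E+P => E+P+P   [E -> E + P]
E+P+P => P+P+P   [E -> P]
P+P+P => n+P+P   [P -> n]
n+P+P => n+n+P   [P -> n]
n+n+P => n+n+n   [P -> n]

E=>E+P=>E+P+P=>P+P+P=>n+P+P=>n+n+P=>n+n+n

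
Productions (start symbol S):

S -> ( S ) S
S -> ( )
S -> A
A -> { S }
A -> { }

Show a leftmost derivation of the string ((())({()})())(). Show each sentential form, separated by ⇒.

S ⇒ (S)S ⇒ ((S)S)S ⇒ ((())S)S ⇒ ((())(S)S)S ⇒ ((())(A)S)S ⇒ ((())({S})S)S ⇒ ((())({()})S)S ⇒ ((())({()})())S ⇒ ((())({()})())()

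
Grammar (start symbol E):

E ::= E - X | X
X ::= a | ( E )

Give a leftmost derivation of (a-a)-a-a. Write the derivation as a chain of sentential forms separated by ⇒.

E ⇒ E-X ⇒ E-X-X ⇒ X-X-X ⇒ (E)-X-X ⇒ (E-X)-X-X ⇒ (X-X)-X-X ⇒ (a-X)-X-X ⇒ (a-a)-X-X ⇒ (a-a)-a-X ⇒ (a-a)-a-a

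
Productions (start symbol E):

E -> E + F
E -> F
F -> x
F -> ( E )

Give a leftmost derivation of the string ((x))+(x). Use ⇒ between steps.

E⇒E+F⇒F+F⇒(E)+F⇒(F)+F⇒((E))+F⇒((F))+F⇒((x))+F⇒((x))+(E)⇒((x))+(F)⇒((x))+(x)

E ⇒ E+F   [E -> E + F]
E+F ⇒ F+F   [E -> F]
F+F ⇒ (E)+F   [F -> ( E )]
(E)+F ⇒ (F)+F   [E -> F]
(F)+F ⇒ ((E))+F   [F -> ( E )]
((E))+F ⇒ ((F))+F   [E -> F]
((F))+F ⇒ ((x))+F   [F -> x]
((x))+F ⇒ ((x))+(E)   [F -> ( E )]
((x))+(E) ⇒ ((x))+(F)   [E -> F]
((x))+(F) ⇒ ((x))+(x)   [F -> x]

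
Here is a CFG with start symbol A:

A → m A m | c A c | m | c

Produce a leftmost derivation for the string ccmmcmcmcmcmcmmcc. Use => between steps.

A => cAc   [A → c A c]
cAc => ccAcc   [A → c A c]
ccAcc => ccmAmcc   [A → m A m]
ccmAmcc => ccmmAmmcc   [A → m A m]
ccmmAmmcc => ccmmcAcmmcc   [A → c A c]
ccmmcAcmmcc => ccmmcmAmcmmcc   [A → m A m]
ccmmcmAmcmmcc => ccmmcmcAcmcmmcc   [A → c A c]
ccmmcmcAcmcmmcc => ccmmcmcmAmcmcmmcc   [A → m A m]
ccmmcmcmAmcmcmmcc => ccmmcmcmcmcmcmmcc   [A → c]

A => cAc => ccAcc => ccmAmcc => ccmmAmmcc => ccmmcAcmmcc => ccmmcmAmcmmcc => ccmmcmcAcmcmmcc => ccmmcmcmAmcmcmmcc => ccmmcmcmcmcmcmmcc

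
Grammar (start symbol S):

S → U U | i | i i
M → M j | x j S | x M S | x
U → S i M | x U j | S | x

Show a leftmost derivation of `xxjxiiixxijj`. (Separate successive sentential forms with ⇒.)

S ⇒ UU   [S → U U]
UU ⇒ xUjU   [U → x U j]
xUjU ⇒ xxjU   [U → x]
xxjU ⇒ xxjxUj   [U → x U j]
xxjxUj ⇒ xxjxSj   [U → S]
xxjxSj ⇒ xxjxUUj   [S → U U]
xxjxUUj ⇒ xxjxSiMUj   [U → S i M]
xxjxSiMUj ⇒ xxjxiiiMUj   [S → i i]
xxjxiiiMUj ⇒ xxjxiiixUj   [M → x]
xxjxiiixUj ⇒ xxjxiiixxUjj   [U → x U j]
xxjxiiixxUjj ⇒ xxjxiiixxSjj   [U → S]
xxjxiiixxSjj ⇒ xxjxiiixxijj   [S → i]

S⇒UU⇒xUjU⇒xxjU⇒xxjxUj⇒xxjxSj⇒xxjxUUj⇒xxjxSiMUj⇒xxjxiiiMUj⇒xxjxiiixUj⇒xxjxiiixxUjj⇒xxjxiiixxSjj⇒xxjxiiixxijj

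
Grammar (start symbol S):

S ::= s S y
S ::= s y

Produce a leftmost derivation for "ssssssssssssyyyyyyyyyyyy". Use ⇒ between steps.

S ⇒ sSy ⇒ ssSyy ⇒ sssSyyy ⇒ ssssSyyyy ⇒ sssssSyyyyy ⇒ ssssssSyyyyyy ⇒ sssssssSyyyyyyy ⇒ ssssssssSyyyyyyyy ⇒ sssssssssSyyyyyyyyy ⇒ ssssssssssSyyyyyyyyyy ⇒ sssssssssssSyyyyyyyyyyy ⇒ ssssssssssssyyyyyyyyyyyy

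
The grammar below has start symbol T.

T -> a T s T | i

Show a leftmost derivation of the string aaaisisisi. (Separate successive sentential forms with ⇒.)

T ⇒ aTsT   [T -> a T s T]
aTsT ⇒ aaTsTsT   [T -> a T s T]
aaTsTsT ⇒ aaaTsTsTsT   [T -> a T s T]
aaaTsTsTsT ⇒ aaaisTsTsT   [T -> i]
aaaisTsTsT ⇒ aaaisisTsT   [T -> i]
aaaisisTsT ⇒ aaaisisisT   [T -> i]
aaaisisisT ⇒ aaaisisisi   [T -> i]

T⇒aTsT⇒aaTsTsT⇒aaaTsTsTsT⇒aaaisTsTsT⇒aaaisisTsT⇒aaaisisisT⇒aaaisisisi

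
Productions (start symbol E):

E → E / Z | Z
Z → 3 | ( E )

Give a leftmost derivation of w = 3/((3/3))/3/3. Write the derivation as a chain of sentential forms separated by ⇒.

E⇒E/Z⇒E/Z/Z⇒E/Z/Z/Z⇒Z/Z/Z/Z⇒3/Z/Z/Z⇒3/(E)/Z/Z⇒3/(Z)/Z/Z⇒3/((E))/Z/Z⇒3/((E/Z))/Z/Z⇒3/((Z/Z))/Z/Z⇒3/((3/Z))/Z/Z⇒3/((3/3))/Z/Z⇒3/((3/3))/3/Z⇒3/((3/3))/3/3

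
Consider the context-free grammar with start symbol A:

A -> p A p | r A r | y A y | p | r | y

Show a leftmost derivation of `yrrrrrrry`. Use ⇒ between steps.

A ⇒ yAy ⇒ yrAry ⇒ yrrArry ⇒ yrrrArrry ⇒ yrrrrrrry

A ⇒ yAy   [A -> y A y]
yAy ⇒ yrAry   [A -> r A r]
yrAry ⇒ yrrArry   [A -> r A r]
yrrArry ⇒ yrrrArrry   [A -> r A r]
yrrrArrry ⇒ yrrrrrrry   [A -> r]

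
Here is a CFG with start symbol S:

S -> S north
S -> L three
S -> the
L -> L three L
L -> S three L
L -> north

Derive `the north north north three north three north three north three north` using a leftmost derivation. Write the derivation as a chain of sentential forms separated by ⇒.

S ⇒ S north ⇒ L three north ⇒ L three L three north ⇒ S three L three L three north ⇒ S north three L three L three north ⇒ S north north three L three L three north ⇒ S north north north three L three L three north ⇒ the north north north three L three L three north ⇒ the north north north three north three L three north ⇒ the north north north three north three L three L three north ⇒ the north north north three north three north three L three north ⇒ the north north north three north three north three north three north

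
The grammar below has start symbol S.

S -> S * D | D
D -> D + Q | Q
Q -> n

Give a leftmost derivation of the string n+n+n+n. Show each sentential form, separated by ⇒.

S ⇒ D   [S -> D]
D ⇒ D+Q   [D -> D + Q]
D+Q ⇒ D+Q+Q   [D -> D + Q]
D+Q+Q ⇒ D+Q+Q+Q   [D -> D + Q]
D+Q+Q+Q ⇒ Q+Q+Q+Q   [D -> Q]
Q+Q+Q+Q ⇒ n+Q+Q+Q   [Q -> n]
n+Q+Q+Q ⇒ n+n+Q+Q   [Q -> n]
n+n+Q+Q ⇒ n+n+n+Q   [Q -> n]
n+n+n+Q ⇒ n+n+n+n   [Q -> n]

S ⇒ D ⇒ D+Q ⇒ D+Q+Q ⇒ D+Q+Q+Q ⇒ Q+Q+Q+Q ⇒ n+Q+Q+Q ⇒ n+n+Q+Q ⇒ n+n+n+Q ⇒ n+n+n+n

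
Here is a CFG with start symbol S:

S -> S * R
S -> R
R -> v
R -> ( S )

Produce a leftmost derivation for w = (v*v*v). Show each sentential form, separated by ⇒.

S ⇒ R ⇒ (S) ⇒ (S*R) ⇒ (S*R*R) ⇒ (R*R*R) ⇒ (v*R*R) ⇒ (v*v*R) ⇒ (v*v*v)

S ⇒ R   [S -> R]
R ⇒ (S)   [R -> ( S )]
(S) ⇒ (S*R)   [S -> S * R]
(S*R) ⇒ (S*R*R)   [S -> S * R]
(S*R*R) ⇒ (R*R*R)   [S -> R]
(R*R*R) ⇒ (v*R*R)   [R -> v]
(v*R*R) ⇒ (v*v*R)   [R -> v]
(v*v*R) ⇒ (v*v*v)   [R -> v]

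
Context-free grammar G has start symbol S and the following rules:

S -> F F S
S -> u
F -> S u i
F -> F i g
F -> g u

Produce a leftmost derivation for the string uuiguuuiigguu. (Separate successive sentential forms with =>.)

S => FFS => FigFS => SuiigFS => FFSuiigFS => SuiFSuiigFS => uuiFSuiigFS => uuiguSuiigFS => uuiguuuiigFS => uuiguuuiigguS => uuiguuuiigguu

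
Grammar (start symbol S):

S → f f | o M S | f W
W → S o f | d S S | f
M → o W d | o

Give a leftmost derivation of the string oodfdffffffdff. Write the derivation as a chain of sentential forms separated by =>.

S => oMS => ooWdS => oodSSdS => oodfWSdS => oodfdSSSdS => oodfdffSSdS => oodfdfffWSdS => oodfdffffSdS => oodfdffffffdS => oodfdffffffdff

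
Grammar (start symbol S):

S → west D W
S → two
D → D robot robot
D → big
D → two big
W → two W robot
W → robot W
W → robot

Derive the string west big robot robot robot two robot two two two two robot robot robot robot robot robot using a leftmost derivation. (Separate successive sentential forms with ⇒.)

S ⇒ west D W ⇒ west D robot robot W ⇒ west big robot robot W ⇒ west big robot robot robot W ⇒ west big robot robot robot two W robot ⇒ west big robot robot robot two robot W robot ⇒ west big robot robot robot two robot two W robot robot ⇒ west big robot robot robot two robot two two W robot robot robot ⇒ west big robot robot robot two robot two two two W robot robot robot robot ⇒ west big robot robot robot two robot two two two two W robot robot robot robot robot ⇒ west big robot robot robot two robot two two two two robot robot robot robot robot robot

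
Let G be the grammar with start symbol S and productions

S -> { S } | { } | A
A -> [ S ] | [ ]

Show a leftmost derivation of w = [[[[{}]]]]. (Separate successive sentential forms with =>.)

S => A => [S] => [A] => [[S]] => [[A]] => [[[S]]] => [[[A]]] => [[[[S]]]] => [[[[{}]]]]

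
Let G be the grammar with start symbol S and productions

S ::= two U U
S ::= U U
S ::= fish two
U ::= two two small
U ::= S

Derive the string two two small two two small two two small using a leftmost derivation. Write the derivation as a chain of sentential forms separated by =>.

S => U U => S U => U U U => two two small U U => two two small two two small U => two two small two two small two two small

S => U U   [S ::= U U]
U U => S U   [U ::= S]
S U => U U U   [S ::= U U]
U U U => two two small U U   [U ::= two two small]
two two small U U => two two small two two small U   [U ::= two two small]
two two small two two small U => two two small two two small two two small   [U ::= two two small]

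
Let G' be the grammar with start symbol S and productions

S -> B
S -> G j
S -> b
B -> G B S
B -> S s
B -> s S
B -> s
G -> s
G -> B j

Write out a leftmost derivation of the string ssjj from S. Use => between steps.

S => Gj => Bjj => Ssjj => Bsjj => ssjj

S => Gj   [S -> G j]
Gj => Bjj   [G -> B j]
Bjj => Ssjj   [B -> S s]
Ssjj => Bsjj   [S -> B]
Bsjj => ssjj   [B -> s]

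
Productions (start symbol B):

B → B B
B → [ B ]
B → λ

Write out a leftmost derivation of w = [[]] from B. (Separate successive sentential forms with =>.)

B => BB   [B → B B]
BB => [B]B   [B → [ B ]]
[B]B => [BB]B   [B → B B]
[BB]B => [BBB]B   [B → B B]
[BBB]B => [[B]BB]B   [B → [ B ]]
[[B]BB]B => [[]BB]B   [B → λ]
[[]BB]B => [[]B]B   [B → λ]
[[]B]B => [[]]B   [B → λ]
[[]]B => [[]]   [B → λ]

B=>BB=>[B]B=>[BB]B=>[BBB]B=>[[B]BB]B=>[[]BB]B=>[[]B]B=>[[]]B=>[[]]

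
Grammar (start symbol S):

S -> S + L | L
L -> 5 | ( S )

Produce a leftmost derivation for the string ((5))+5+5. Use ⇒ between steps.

S ⇒ S+L ⇒ S+L+L ⇒ L+L+L ⇒ (S)+L+L ⇒ (L)+L+L ⇒ ((S))+L+L ⇒ ((L))+L+L ⇒ ((5))+L+L ⇒ ((5))+5+L ⇒ ((5))+5+5

S ⇒ S+L   [S -> S + L]
S+L ⇒ S+L+L   [S -> S + L]
S+L+L ⇒ L+L+L   [S -> L]
L+L+L ⇒ (S)+L+L   [L -> ( S )]
(S)+L+L ⇒ (L)+L+L   [S -> L]
(L)+L+L ⇒ ((S))+L+L   [L -> ( S )]
((S))+L+L ⇒ ((L))+L+L   [S -> L]
((L))+L+L ⇒ ((5))+L+L   [L -> 5]
((5))+L+L ⇒ ((5))+5+L   [L -> 5]
((5))+5+L ⇒ ((5))+5+5   [L -> 5]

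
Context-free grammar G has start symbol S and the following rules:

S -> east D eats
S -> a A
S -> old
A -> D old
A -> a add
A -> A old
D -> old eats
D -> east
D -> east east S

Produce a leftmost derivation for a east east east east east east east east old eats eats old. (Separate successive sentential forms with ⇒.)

S ⇒ a A ⇒ a D old ⇒ a east east S old ⇒ a east east east D eats old ⇒ a east east east east east S eats old ⇒ a east east east east east east D eats eats old ⇒ a east east east east east east east east S eats eats old ⇒ a east east east east east east east east old eats eats old

S ⇒ a A   [S -> a A]
a A ⇒ a D old   [A -> D old]
a D old ⇒ a east east S old   [D -> east east S]
a east east S old ⇒ a east east east D eats old   [S -> east D eats]
a east east east D eats old ⇒ a east east east east east S eats old   [D -> east east S]
a east east east east east S eats old ⇒ a east east east east east east D eats eats old   [S -> east D eats]
a east east east east east east D eats eats old ⇒ a east east east east east east east east S eats eats old   [D -> east east S]
a east east east east east east east east S eats eats old ⇒ a east east east east east east east east old eats eats old   [S -> old]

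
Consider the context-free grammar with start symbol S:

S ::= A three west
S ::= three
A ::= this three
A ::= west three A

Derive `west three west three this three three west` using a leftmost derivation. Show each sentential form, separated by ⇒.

S ⇒ A three west ⇒ west three A three west ⇒ west three west three A three west ⇒ west three west three this three three west

S ⇒ A three west   [S ::= A three west]
A three west ⇒ west three A three west   [A ::= west three A]
west three A three west ⇒ west three west three A three west   [A ::= west three A]
west three west three A three west ⇒ west three west three this three three west   [A ::= this three]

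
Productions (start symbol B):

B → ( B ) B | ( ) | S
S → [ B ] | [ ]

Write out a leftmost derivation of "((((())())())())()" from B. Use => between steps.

B => (B)B => ((B)B)B => (((B)B)B)B => ((((B)B)B)B)B => ((((())B)B)B)B => ((((())())B)B)B => ((((())())())B)B => ((((())())())())B => ((((())())())())()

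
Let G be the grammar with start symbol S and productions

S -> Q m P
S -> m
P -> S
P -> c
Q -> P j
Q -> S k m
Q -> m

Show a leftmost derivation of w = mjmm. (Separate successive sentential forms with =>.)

S => QmP   [S -> Q m P]
QmP => PjmP   [Q -> P j]
PjmP => SjmP   [P -> S]
SjmP => mjmP   [S -> m]
mjmP => mjmS   [P -> S]
mjmS => mjmm   [S -> m]

S => QmP => PjmP => SjmP => mjmP => mjmS => mjmm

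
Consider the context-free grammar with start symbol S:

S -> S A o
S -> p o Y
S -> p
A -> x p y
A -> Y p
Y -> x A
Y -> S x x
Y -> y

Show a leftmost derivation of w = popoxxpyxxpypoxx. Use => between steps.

S=>poY=>poSxx=>poSAoxx=>popoYAoxx=>popoxAAoxx=>popoxxpyAoxx=>popoxxpyYpoxx=>popoxxpyxApoxx=>popoxxpyxxpypoxx

S => poY   [S -> p o Y]
poY => poSxx   [Y -> S x x]
poSxx => poSAoxx   [S -> S A o]
poSAoxx => popoYAoxx   [S -> p o Y]
popoYAoxx => popoxAAoxx   [Y -> x A]
popoxAAoxx => popoxxpyAoxx   [A -> x p y]
popoxxpyAoxx => popoxxpyYpoxx   [A -> Y p]
popoxxpyYpoxx => popoxxpyxApoxx   [Y -> x A]
popoxxpyxApoxx => popoxxpyxxpypoxx   [A -> x p y]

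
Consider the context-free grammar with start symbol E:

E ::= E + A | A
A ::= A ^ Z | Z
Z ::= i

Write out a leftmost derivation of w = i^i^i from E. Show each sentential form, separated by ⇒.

E ⇒ A ⇒ A^Z ⇒ A^Z^Z ⇒ Z^Z^Z ⇒ i^Z^Z ⇒ i^i^Z ⇒ i^i^i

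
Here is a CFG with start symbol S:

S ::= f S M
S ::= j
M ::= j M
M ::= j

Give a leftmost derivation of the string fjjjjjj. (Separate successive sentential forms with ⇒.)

S⇒fSM⇒fjM⇒fjjM⇒fjjjM⇒fjjjjM⇒fjjjjjM⇒fjjjjjj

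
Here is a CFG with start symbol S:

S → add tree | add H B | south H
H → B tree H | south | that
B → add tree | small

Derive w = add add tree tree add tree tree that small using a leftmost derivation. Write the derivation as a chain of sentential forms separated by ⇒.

S ⇒ add H B ⇒ add B tree H B ⇒ add add tree tree H B ⇒ add add tree tree B tree H B ⇒ add add tree tree add tree tree H B ⇒ add add tree tree add tree tree that B ⇒ add add tree tree add tree tree that small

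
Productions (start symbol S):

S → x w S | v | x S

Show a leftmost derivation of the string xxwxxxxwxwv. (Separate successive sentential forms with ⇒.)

S ⇒ xS ⇒ xxwS ⇒ xxwxS ⇒ xxwxxS ⇒ xxwxxxS ⇒ xxwxxxxwS ⇒ xxwxxxxwxwS ⇒ xxwxxxxwxwv

S ⇒ xS   [S → x S]
xS ⇒ xxwS   [S → x w S]
xxwS ⇒ xxwxS   [S → x S]
xxwxS ⇒ xxwxxS   [S → x S]
xxwxxS ⇒ xxwxxxS   [S → x S]
xxwxxxS ⇒ xxwxxxxwS   [S → x w S]
xxwxxxxwS ⇒ xxwxxxxwxwS   [S → x w S]
xxwxxxxwxwS ⇒ xxwxxxxwxwv   [S → v]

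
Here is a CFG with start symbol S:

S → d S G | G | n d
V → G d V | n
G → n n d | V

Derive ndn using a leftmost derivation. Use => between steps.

S => G => V => GdV => VdV => ndV => ndn

S => G   [S → G]
G => V   [G → V]
V => GdV   [V → G d V]
GdV => VdV   [G → V]
VdV => ndV   [V → n]
ndV => ndn   [V → n]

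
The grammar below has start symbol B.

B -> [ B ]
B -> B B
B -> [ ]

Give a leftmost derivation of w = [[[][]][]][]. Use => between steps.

B => BB   [B -> B B]
BB => [B]B   [B -> [ B ]]
[B]B => [BB]B   [B -> B B]
[BB]B => [[B]B]B   [B -> [ B ]]
[[B]B]B => [[BB]B]B   [B -> B B]
[[BB]B]B => [[[]B]B]B   [B -> [ ]]
[[[]B]B]B => [[[][]]B]B   [B -> [ ]]
[[[][]]B]B => [[[][]][]]B   [B -> [ ]]
[[[][]][]]B => [[[][]][]][]   [B -> [ ]]

B => BB => [B]B => [BB]B => [[B]B]B => [[BB]B]B => [[[]B]B]B => [[[][]]B]B => [[[][]][]]B => [[[][]][]][]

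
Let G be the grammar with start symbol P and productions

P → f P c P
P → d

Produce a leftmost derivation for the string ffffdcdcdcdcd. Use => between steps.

P=>fPcP=>ffPcPcP=>fffPcPcPcP=>ffffPcPcPcPcP=>ffffdcPcPcPcP=>ffffdcdcPcPcP=>ffffdcdcdcPcP=>ffffdcdcdcdcP=>ffffdcdcdcdcd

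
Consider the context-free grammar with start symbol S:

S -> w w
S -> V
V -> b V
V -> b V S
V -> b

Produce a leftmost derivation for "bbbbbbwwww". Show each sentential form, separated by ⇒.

S ⇒ V ⇒ bV ⇒ bbVS ⇒ bbbVS ⇒ bbbbVSS ⇒ bbbbbVSS ⇒ bbbbbbSS ⇒ bbbbbbwwS ⇒ bbbbbbwwww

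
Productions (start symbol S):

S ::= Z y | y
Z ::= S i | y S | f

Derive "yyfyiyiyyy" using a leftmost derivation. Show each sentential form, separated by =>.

S => Zy => ySy => yZyy => yySyy => yyZyyy => yySiyyy => yyZyiyyy => yySiyiyyy => yyZyiyiyyy => yyfyiyiyyy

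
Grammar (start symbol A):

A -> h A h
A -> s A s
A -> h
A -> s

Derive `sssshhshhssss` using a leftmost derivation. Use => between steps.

A => sAs => ssAss => sssAsss => ssssAssss => sssshAhssss => sssshhAhhssss => sssshhshhssss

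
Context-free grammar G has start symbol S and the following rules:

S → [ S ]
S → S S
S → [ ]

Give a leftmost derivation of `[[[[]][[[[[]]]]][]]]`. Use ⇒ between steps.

S ⇒ [S]   [S → [ S ]]
[S] ⇒ [[S]]   [S → [ S ]]
[[S]] ⇒ [[SS]]   [S → S S]
[[SS]] ⇒ [[[S]S]]   [S → [ S ]]
[[[S]S]] ⇒ [[[[]]S]]   [S → [ ]]
[[[[]]S]] ⇒ [[[[]]SS]]   [S → S S]
[[[[]]SS]] ⇒ [[[[]][S]S]]   [S → [ S ]]
[[[[]][S]S]] ⇒ [[[[]][[S]]S]]   [S → [ S ]]
[[[[]][[S]]S]] ⇒ [[[[]][[[S]]]S]]   [S → [ S ]]
[[[[]][[[S]]]S]] ⇒ [[[[]][[[[S]]]]S]]   [S → [ S ]]
[[[[]][[[[S]]]]S]] ⇒ [[[[]][[[[[]]]]]S]]   [S → [ ]]
[[[[]][[[[[]]]]]S]] ⇒ [[[[]][[[[[]]]]][]]]   [S → [ ]]

S ⇒ [S] ⇒ [[S]] ⇒ [[SS]] ⇒ [[[S]S]] ⇒ [[[[]]S]] ⇒ [[[[]]SS]] ⇒ [[[[]][S]S]] ⇒ [[[[]][[S]]S]] ⇒ [[[[]][[[S]]]S]] ⇒ [[[[]][[[[S]]]]S]] ⇒ [[[[]][[[[[]]]]]S]] ⇒ [[[[]][[[[[]]]]][]]]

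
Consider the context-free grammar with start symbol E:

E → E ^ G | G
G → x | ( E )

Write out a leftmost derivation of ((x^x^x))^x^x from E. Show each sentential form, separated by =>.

E=>E^G=>E^G^G=>G^G^G=>(E)^G^G=>(G)^G^G=>((E))^G^G=>((E^G))^G^G=>((E^G^G))^G^G=>((G^G^G))^G^G=>((x^G^G))^G^G=>((x^x^G))^G^G=>((x^x^x))^G^G=>((x^x^x))^x^G=>((x^x^x))^x^x

E => E^G   [E → E ^ G]
E^G => E^G^G   [E → E ^ G]
E^G^G => G^G^G   [E → G]
G^G^G => (E)^G^G   [G → ( E )]
(E)^G^G => (G)^G^G   [E → G]
(G)^G^G => ((E))^G^G   [G → ( E )]
((E))^G^G => ((E^G))^G^G   [E → E ^ G]
((E^G))^G^G => ((E^G^G))^G^G   [E → E ^ G]
((E^G^G))^G^G => ((G^G^G))^G^G   [E → G]
((G^G^G))^G^G => ((x^G^G))^G^G   [G → x]
((x^G^G))^G^G => ((x^x^G))^G^G   [G → x]
((x^x^G))^G^G => ((x^x^x))^G^G   [G → x]
((x^x^x))^G^G => ((x^x^x))^x^G   [G → x]
((x^x^x))^x^G => ((x^x^x))^x^x   [G → x]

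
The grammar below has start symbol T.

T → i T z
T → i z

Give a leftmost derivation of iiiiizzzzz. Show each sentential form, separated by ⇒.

T⇒iTz⇒iiTzz⇒iiiTzzz⇒iiiiTzzzz⇒iiiiizzzzz

T ⇒ iTz   [T → i T z]
iTz ⇒ iiTzz   [T → i T z]
iiTzz ⇒ iiiTzzz   [T → i T z]
iiiTzzz ⇒ iiiiTzzzz   [T → i T z]
iiiiTzzzz ⇒ iiiiizzzzz   [T → i z]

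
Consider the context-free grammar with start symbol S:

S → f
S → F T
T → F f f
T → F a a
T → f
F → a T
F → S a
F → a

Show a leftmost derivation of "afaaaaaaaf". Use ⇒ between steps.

S ⇒ FT ⇒ SaT ⇒ FTaT ⇒ aTTaT ⇒ aFaaTaT ⇒ aSaaaTaT ⇒ afaaaTaT ⇒ afaaaFaaaT ⇒ afaaaaaaaT ⇒ afaaaaaaaf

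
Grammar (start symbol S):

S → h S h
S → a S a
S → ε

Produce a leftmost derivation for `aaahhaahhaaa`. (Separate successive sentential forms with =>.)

S=>aSa=>aaSaa=>aaaSaaa=>aaahShaaa=>aaahhShhaaa=>aaahhaSahhaaa=>aaahhaahhaaa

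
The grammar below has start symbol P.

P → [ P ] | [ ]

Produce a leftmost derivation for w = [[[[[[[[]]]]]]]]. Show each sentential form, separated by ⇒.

P ⇒ [P] ⇒ [[P]] ⇒ [[[P]]] ⇒ [[[[P]]]] ⇒ [[[[[P]]]]] ⇒ [[[[[[P]]]]]] ⇒ [[[[[[[P]]]]]]] ⇒ [[[[[[[[]]]]]]]]

P ⇒ [P]   [P → [ P ]]
[P] ⇒ [[P]]   [P → [ P ]]
[[P]] ⇒ [[[P]]]   [P → [ P ]]
[[[P]]] ⇒ [[[[P]]]]   [P → [ P ]]
[[[[P]]]] ⇒ [[[[[P]]]]]   [P → [ P ]]
[[[[[P]]]]] ⇒ [[[[[[P]]]]]]   [P → [ P ]]
[[[[[[P]]]]]] ⇒ [[[[[[[P]]]]]]]   [P → [ P ]]
[[[[[[[P]]]]]]] ⇒ [[[[[[[[]]]]]]]]   [P → [ ]]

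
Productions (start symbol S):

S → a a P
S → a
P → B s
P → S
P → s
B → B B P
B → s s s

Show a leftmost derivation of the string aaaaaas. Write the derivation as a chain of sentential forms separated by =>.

S => aaP => aaS => aaaaP => aaaaS => aaaaaaP => aaaaaas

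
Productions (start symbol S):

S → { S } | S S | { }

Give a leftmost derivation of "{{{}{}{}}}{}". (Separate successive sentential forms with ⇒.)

S ⇒ SS ⇒ {S}S ⇒ {{S}}S ⇒ {{SS}}S ⇒ {{SSS}}S ⇒ {{{}SS}}S ⇒ {{{}{}S}}S ⇒ {{{}{}{}}}S ⇒ {{{}{}{}}}{}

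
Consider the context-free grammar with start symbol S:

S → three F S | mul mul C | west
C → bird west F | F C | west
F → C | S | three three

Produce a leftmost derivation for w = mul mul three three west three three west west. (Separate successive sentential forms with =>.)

S => mul mul C => mul mul F C => mul mul three three C => mul mul three three F C => mul mul three three S C => mul mul three three west C => mul mul three three west F C => mul mul three three west C C => mul mul three three west F C C => mul mul three three west three three C C => mul mul three three west three three west C => mul mul three three west three three west west

S => mul mul C   [S → mul mul C]
mul mul C => mul mul F C   [C → F C]
mul mul F C => mul mul three three C   [F → three three]
mul mul three three C => mul mul three three F C   [C → F C]
mul mul three three F C => mul mul three three S C   [F → S]
mul mul three three S C => mul mul three three west C   [S → west]
mul mul three three west C => mul mul three three west F C   [C → F C]
mul mul three three west F C => mul mul three three west C C   [F → C]
mul mul three three west C C => mul mul three three west F C C   [C → F C]
mul mul three three west F C C => mul mul three three west three three C C   [F → three three]
mul mul three three west three three C C => mul mul three three west three three west C   [C → west]
mul mul three three west three three west C => mul mul three three west three three west west   [C → west]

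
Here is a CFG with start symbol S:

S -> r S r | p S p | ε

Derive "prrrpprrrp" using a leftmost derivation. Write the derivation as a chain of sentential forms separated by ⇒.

S ⇒ pSp ⇒ prSrp ⇒ prrSrrp ⇒ prrrSrrrp ⇒ prrrpSprrrp ⇒ prrrpprrrp

S ⇒ pSp   [S -> p S p]
pSp ⇒ prSrp   [S -> r S r]
prSrp ⇒ prrSrrp   [S -> r S r]
prrSrrp ⇒ prrrSrrrp   [S -> r S r]
prrrSrrrp ⇒ prrrpSprrrp   [S -> p S p]
prrrpSprrrp ⇒ prrrpprrrp   [S -> ε]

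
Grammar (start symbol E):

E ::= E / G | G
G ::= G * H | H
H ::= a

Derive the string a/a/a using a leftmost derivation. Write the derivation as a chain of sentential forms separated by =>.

E=>E/G=>E/G/G=>G/G/G=>H/G/G=>a/G/G=>a/H/G=>a/a/G=>a/a/H=>a/a/a

E => E/G   [E ::= E / G]
E/G => E/G/G   [E ::= E / G]
E/G/G => G/G/G   [E ::= G]
G/G/G => H/G/G   [G ::= H]
H/G/G => a/G/G   [H ::= a]
a/G/G => a/H/G   [G ::= H]
a/H/G => a/a/G   [H ::= a]
a/a/G => a/a/H   [G ::= H]
a/a/H => a/a/a   [H ::= a]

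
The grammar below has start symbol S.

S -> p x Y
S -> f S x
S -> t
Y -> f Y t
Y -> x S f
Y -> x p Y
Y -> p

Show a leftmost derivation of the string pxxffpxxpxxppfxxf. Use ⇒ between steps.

S⇒pxY⇒pxxSf⇒pxxfSxf⇒pxxffSxxf⇒pxxffpxYxxf⇒pxxffpxxSfxxf⇒pxxffpxxpxYfxxf⇒pxxffpxxpxxpYfxxf⇒pxxffpxxpxxppfxxf

S ⇒ pxY   [S -> p x Y]
pxY ⇒ pxxSf   [Y -> x S f]
pxxSf ⇒ pxxfSxf   [S -> f S x]
pxxfSxf ⇒ pxxffSxxf   [S -> f S x]
pxxffSxxf ⇒ pxxffpxYxxf   [S -> p x Y]
pxxffpxYxxf ⇒ pxxffpxxSfxxf   [Y -> x S f]
pxxffpxxSfxxf ⇒ pxxffpxxpxYfxxf   [S -> p x Y]
pxxffpxxpxYfxxf ⇒ pxxffpxxpxxpYfxxf   [Y -> x p Y]
pxxffpxxpxxpYfxxf ⇒ pxxffpxxpxxppfxxf   [Y -> p]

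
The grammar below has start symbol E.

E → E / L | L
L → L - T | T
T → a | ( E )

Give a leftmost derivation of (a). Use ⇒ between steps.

E⇒L⇒T⇒(E)⇒(L)⇒(T)⇒(a)

E ⇒ L   [E → L]
L ⇒ T   [L → T]
T ⇒ (E)   [T → ( E )]
(E) ⇒ (L)   [E → L]
(L) ⇒ (T)   [L → T]
(T) ⇒ (a)   [T → a]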